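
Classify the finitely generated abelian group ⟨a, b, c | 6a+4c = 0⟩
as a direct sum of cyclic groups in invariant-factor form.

rank_ℚ(R)=1; free=3−1=2
SNF(R) diag = [2] → torsion [2]

Answer: M ≅ ℤ^2 ⊕ ℤ/2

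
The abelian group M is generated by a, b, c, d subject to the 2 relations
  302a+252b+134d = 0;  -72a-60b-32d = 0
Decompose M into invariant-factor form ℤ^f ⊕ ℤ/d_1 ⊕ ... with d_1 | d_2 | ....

Answer: M ≅ ℤ^2 ⊕ ℤ/2 ⊕ ℤ/4

Derivation:
rank_ℚ(R)=2; free=4−2=2
SNF(R) diag = [2, 4] → torsion [2, 4]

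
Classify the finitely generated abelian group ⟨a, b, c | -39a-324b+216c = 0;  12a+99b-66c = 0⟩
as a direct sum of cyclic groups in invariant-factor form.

Answer: M ≅ ℤ^1 ⊕ ℤ/3 ⊕ ℤ/3

Derivation:
rank_ℚ(R)=2; free=3−2=1
SNF(R) diag = [3, 3] → torsion [3, 3]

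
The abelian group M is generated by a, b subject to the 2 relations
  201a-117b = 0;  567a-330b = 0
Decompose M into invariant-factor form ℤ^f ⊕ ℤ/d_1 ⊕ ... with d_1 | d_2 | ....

rank_ℚ(R)=2; free=2−2=0
SNF(R) diag = [3, 3] → torsion [3, 3]

Answer: M ≅ ℤ/3 ⊕ ℤ/3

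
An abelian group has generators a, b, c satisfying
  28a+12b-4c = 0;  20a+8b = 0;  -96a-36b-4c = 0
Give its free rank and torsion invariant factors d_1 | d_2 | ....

Answer: M ≅ ℤ/4 ⊕ ℤ/4 ⊕ ℤ/8

Derivation:
rank_ℚ(R)=3; free=3−3=0
SNF(R) diag = [4, 4, 8] → torsion [4, 4, 8]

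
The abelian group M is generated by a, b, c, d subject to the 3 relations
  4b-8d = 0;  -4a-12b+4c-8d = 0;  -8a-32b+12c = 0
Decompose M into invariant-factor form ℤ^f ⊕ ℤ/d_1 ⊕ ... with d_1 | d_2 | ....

rank_ℚ(R)=3; free=4−3=1
SNF(R) diag = [4, 4, 4] → torsion [4, 4, 4]

Answer: M ≅ ℤ^1 ⊕ ℤ/4 ⊕ ℤ/4 ⊕ ℤ/4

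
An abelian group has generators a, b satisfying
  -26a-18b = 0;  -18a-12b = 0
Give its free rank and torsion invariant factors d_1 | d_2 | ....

Answer: M ≅ ℤ/2 ⊕ ℤ/6

Derivation:
rank_ℚ(R)=2; free=2−2=0
SNF(R) diag = [2, 6] → torsion [2, 6]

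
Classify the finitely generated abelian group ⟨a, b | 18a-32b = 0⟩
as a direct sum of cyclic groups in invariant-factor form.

Answer: M ≅ ℤ^1 ⊕ ℤ/2

Derivation:
rank_ℚ(R)=1; free=2−1=1
SNF(R) diag = [2] → torsion [2]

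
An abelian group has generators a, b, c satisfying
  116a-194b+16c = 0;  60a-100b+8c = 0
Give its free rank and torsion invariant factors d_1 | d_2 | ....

rank_ℚ(R)=2; free=3−2=1
SNF(R) diag = [2, 4] → torsion [2, 4]

Answer: M ≅ ℤ^1 ⊕ ℤ/2 ⊕ ℤ/4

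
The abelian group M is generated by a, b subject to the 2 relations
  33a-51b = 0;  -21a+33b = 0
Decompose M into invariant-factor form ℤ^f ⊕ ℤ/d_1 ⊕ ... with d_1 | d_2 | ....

Answer: M ≅ ℤ/3 ⊕ ℤ/6

Derivation:
rank_ℚ(R)=2; free=2−2=0
SNF(R) diag = [3, 6] → torsion [3, 6]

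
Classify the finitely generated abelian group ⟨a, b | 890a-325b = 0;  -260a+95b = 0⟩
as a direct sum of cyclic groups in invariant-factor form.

rank_ℚ(R)=2; free=2−2=0
SNF(R) diag = [5, 10] → torsion [5, 10]

Answer: M ≅ ℤ/5 ⊕ ℤ/10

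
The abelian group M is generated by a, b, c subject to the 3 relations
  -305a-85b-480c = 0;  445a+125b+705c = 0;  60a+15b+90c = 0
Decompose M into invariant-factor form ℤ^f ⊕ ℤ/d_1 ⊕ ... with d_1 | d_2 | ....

rank_ℚ(R)=3; free=3−3=0
SNF(R) diag = [5, 15, 15] → torsion [5, 15, 15]

Answer: M ≅ ℤ/5 ⊕ ℤ/15 ⊕ ℤ/15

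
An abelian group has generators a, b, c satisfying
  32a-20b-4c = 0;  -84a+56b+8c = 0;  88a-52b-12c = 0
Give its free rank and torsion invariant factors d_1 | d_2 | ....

rank_ℚ(R)=3; free=3−3=0
SNF(R) diag = [4, 4, 8] → torsion [4, 4, 8]

Answer: M ≅ ℤ/4 ⊕ ℤ/4 ⊕ ℤ/8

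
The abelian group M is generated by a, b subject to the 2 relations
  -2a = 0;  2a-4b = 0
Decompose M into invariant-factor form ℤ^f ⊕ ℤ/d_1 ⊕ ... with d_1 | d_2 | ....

Answer: M ≅ ℤ/2 ⊕ ℤ/4

Derivation:
rank_ℚ(R)=2; free=2−2=0
SNF(R) diag = [2, 4] → torsion [2, 4]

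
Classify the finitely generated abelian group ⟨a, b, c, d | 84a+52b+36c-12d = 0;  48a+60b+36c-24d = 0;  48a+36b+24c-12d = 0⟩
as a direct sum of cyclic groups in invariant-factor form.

Answer: M ≅ ℤ^1 ⊕ ℤ/4 ⊕ ℤ/12 ⊕ ℤ/12

Derivation:
rank_ℚ(R)=3; free=4−3=1
SNF(R) diag = [4, 12, 12] → torsion [4, 12, 12]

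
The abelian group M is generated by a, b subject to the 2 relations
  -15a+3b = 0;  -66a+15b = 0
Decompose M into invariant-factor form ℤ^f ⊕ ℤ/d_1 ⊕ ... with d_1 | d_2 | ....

Answer: M ≅ ℤ/3 ⊕ ℤ/9

Derivation:
rank_ℚ(R)=2; free=2−2=0
SNF(R) diag = [3, 9] → torsion [3, 9]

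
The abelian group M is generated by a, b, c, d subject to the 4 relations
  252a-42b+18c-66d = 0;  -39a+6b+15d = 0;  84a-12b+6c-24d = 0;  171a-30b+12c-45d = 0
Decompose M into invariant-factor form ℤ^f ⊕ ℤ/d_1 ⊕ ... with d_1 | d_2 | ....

Answer: M ≅ ℤ/3 ⊕ ℤ/6 ⊕ ℤ/6 ⊕ ℤ/18

Derivation:
rank_ℚ(R)=4; free=4−4=0
SNF(R) diag = [3, 6, 6, 18] → torsion [3, 6, 6, 18]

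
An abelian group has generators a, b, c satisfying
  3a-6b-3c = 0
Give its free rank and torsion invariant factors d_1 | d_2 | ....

rank_ℚ(R)=1; free=3−1=2
SNF(R) diag = [3] → torsion [3]

Answer: M ≅ ℤ^2 ⊕ ℤ/3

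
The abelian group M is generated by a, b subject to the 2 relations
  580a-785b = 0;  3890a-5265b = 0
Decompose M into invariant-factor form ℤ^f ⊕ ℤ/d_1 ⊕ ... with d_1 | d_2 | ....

rank_ℚ(R)=2; free=2−2=0
SNF(R) diag = [5, 10] → torsion [5, 10]

Answer: M ≅ ℤ/5 ⊕ ℤ/10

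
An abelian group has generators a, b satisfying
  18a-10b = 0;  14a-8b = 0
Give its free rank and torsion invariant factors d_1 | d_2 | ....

Answer: M ≅ ℤ/2 ⊕ ℤ/2

Derivation:
rank_ℚ(R)=2; free=2−2=0
SNF(R) diag = [2, 2] → torsion [2, 2]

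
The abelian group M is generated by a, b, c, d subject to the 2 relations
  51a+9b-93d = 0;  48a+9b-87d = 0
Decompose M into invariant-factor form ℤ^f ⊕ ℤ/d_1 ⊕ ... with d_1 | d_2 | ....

Answer: M ≅ ℤ^2 ⊕ ℤ/3 ⊕ ℤ/9

Derivation:
rank_ℚ(R)=2; free=4−2=2
SNF(R) diag = [3, 9] → torsion [3, 9]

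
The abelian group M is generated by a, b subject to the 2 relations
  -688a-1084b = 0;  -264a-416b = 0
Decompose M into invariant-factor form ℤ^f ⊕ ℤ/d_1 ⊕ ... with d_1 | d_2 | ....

Answer: M ≅ ℤ/4 ⊕ ℤ/8

Derivation:
rank_ℚ(R)=2; free=2−2=0
SNF(R) diag = [4, 8] → torsion [4, 8]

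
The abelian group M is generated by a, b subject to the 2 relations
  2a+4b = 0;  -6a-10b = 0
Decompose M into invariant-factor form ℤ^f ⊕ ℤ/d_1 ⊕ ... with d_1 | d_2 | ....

rank_ℚ(R)=2; free=2−2=0
SNF(R) diag = [2, 2] → torsion [2, 2]

Answer: M ≅ ℤ/2 ⊕ ℤ/2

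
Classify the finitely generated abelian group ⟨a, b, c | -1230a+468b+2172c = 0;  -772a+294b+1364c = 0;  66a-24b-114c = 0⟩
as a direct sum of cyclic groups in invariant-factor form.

rank_ℚ(R)=3; free=3−3=0
SNF(R) diag = [2, 6, 18] → torsion [2, 6, 18]

Answer: M ≅ ℤ/2 ⊕ ℤ/6 ⊕ ℤ/18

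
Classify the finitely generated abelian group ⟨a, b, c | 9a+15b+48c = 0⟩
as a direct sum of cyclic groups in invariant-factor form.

rank_ℚ(R)=1; free=3−1=2
SNF(R) diag = [3] → torsion [3]

Answer: M ≅ ℤ^2 ⊕ ℤ/3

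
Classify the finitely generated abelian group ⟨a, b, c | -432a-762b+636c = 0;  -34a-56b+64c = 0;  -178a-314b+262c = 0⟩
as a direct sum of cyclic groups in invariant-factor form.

Answer: M ≅ ℤ/2 ⊕ ℤ/6 ⊕ ℤ/6

Derivation:
rank_ℚ(R)=3; free=3−3=0
SNF(R) diag = [2, 6, 6] → torsion [2, 6, 6]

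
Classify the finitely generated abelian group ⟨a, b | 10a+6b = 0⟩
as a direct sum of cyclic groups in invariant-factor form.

Answer: M ≅ ℤ^1 ⊕ ℤ/2

Derivation:
rank_ℚ(R)=1; free=2−1=1
SNF(R) diag = [2] → torsion [2]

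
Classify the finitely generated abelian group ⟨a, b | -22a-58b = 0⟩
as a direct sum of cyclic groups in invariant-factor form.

rank_ℚ(R)=1; free=2−1=1
SNF(R) diag = [2] → torsion [2]

Answer: M ≅ ℤ^1 ⊕ ℤ/2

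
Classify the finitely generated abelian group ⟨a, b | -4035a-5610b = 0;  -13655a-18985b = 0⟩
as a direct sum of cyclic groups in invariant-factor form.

rank_ℚ(R)=2; free=2−2=0
SNF(R) diag = [5, 15] → torsion [5, 15]

Answer: M ≅ ℤ/5 ⊕ ℤ/15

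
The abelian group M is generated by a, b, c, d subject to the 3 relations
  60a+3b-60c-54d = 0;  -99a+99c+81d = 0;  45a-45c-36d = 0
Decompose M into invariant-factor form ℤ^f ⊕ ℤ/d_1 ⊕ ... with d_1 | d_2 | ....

rank_ℚ(R)=3; free=4−3=1
SNF(R) diag = [3, 9, 9] → torsion [3, 9, 9]

Answer: M ≅ ℤ^1 ⊕ ℤ/3 ⊕ ℤ/9 ⊕ ℤ/9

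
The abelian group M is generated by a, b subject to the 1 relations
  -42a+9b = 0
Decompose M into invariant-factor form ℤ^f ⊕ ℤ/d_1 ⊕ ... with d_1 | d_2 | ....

Answer: M ≅ ℤ^1 ⊕ ℤ/3

Derivation:
rank_ℚ(R)=1; free=2−1=1
SNF(R) diag = [3] → torsion [3]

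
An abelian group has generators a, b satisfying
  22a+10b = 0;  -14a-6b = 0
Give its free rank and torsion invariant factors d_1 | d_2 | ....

Answer: M ≅ ℤ/2 ⊕ ℤ/4

Derivation:
rank_ℚ(R)=2; free=2−2=0
SNF(R) diag = [2, 4] → torsion [2, 4]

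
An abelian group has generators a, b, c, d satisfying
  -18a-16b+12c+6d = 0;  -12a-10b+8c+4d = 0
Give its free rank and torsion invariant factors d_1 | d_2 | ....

rank_ℚ(R)=2; free=4−2=2
SNF(R) diag = [2, 2] → torsion [2, 2]

Answer: M ≅ ℤ^2 ⊕ ℤ/2 ⊕ ℤ/2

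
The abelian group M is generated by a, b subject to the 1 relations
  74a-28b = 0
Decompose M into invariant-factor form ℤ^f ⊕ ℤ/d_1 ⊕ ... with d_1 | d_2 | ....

rank_ℚ(R)=1; free=2−1=1
SNF(R) diag = [2] → torsion [2]

Answer: M ≅ ℤ^1 ⊕ ℤ/2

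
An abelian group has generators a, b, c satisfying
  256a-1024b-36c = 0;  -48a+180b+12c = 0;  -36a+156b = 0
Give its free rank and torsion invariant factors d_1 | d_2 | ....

Answer: M ≅ ℤ/4 ⊕ ℤ/12 ⊕ ℤ/12

Derivation:
rank_ℚ(R)=3; free=3−3=0
SNF(R) diag = [4, 12, 12] → torsion [4, 12, 12]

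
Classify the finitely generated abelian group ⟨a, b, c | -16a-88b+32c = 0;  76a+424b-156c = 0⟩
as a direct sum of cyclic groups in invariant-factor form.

rank_ℚ(R)=2; free=3−2=1
SNF(R) diag = [4, 8] → torsion [4, 8]

Answer: M ≅ ℤ^1 ⊕ ℤ/4 ⊕ ℤ/8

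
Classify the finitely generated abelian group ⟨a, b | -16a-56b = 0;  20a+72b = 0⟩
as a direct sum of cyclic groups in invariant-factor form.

Answer: M ≅ ℤ/4 ⊕ ℤ/8

Derivation:
rank_ℚ(R)=2; free=2−2=0
SNF(R) diag = [4, 8] → torsion [4, 8]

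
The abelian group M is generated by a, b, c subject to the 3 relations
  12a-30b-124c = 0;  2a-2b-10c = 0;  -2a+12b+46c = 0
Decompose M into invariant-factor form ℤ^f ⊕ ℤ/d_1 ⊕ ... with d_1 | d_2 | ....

rank_ℚ(R)=3; free=3−3=0
SNF(R) diag = [2, 2, 4] → torsion [2, 2, 4]

Answer: M ≅ ℤ/2 ⊕ ℤ/2 ⊕ ℤ/4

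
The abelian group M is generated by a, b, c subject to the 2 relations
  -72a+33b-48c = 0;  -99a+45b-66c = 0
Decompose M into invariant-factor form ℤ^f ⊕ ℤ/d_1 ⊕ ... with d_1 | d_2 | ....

rank_ℚ(R)=2; free=3−2=1
SNF(R) diag = [3, 3] → torsion [3, 3]

Answer: M ≅ ℤ^1 ⊕ ℤ/3 ⊕ ℤ/3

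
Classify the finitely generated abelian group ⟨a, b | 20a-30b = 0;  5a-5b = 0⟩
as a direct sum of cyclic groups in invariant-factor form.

rank_ℚ(R)=2; free=2−2=0
SNF(R) diag = [5, 10] → torsion [5, 10]

Answer: M ≅ ℤ/5 ⊕ ℤ/10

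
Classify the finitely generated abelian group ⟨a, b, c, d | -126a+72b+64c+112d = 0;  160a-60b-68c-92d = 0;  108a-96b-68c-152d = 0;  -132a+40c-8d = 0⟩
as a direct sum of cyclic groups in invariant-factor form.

rank_ℚ(R)=4; free=4−4=0
SNF(R) diag = [2, 4, 12, 24] → torsion [2, 4, 12, 24]

Answer: M ≅ ℤ/2 ⊕ ℤ/4 ⊕ ℤ/12 ⊕ ℤ/24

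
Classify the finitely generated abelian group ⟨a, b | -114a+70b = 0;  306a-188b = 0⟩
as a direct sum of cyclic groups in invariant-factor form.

Answer: M ≅ ℤ/2 ⊕ ℤ/6

Derivation:
rank_ℚ(R)=2; free=2−2=0
SNF(R) diag = [2, 6] → torsion [2, 6]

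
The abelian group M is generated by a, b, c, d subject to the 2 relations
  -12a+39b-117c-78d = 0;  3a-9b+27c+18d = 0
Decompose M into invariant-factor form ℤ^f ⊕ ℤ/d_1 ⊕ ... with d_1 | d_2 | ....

rank_ℚ(R)=2; free=4−2=2
SNF(R) diag = [3, 3] → torsion [3, 3]

Answer: M ≅ ℤ^2 ⊕ ℤ/3 ⊕ ℤ/3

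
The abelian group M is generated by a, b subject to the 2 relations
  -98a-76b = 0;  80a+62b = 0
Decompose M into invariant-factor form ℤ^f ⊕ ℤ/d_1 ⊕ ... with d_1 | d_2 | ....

Answer: M ≅ ℤ/2 ⊕ ℤ/2

Derivation:
rank_ℚ(R)=2; free=2−2=0
SNF(R) diag = [2, 2] → torsion [2, 2]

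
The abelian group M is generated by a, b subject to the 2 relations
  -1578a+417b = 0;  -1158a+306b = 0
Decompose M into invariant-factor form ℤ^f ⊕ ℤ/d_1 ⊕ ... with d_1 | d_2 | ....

rank_ℚ(R)=2; free=2−2=0
SNF(R) diag = [3, 6] → torsion [3, 6]

Answer: M ≅ ℤ/3 ⊕ ℤ/6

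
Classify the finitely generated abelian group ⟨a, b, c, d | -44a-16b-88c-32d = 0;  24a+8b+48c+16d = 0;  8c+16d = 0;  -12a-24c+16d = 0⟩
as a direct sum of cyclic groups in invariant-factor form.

rank_ℚ(R)=4; free=4−4=0
SNF(R) diag = [4, 8, 8, 16] → torsion [4, 8, 8, 16]

Answer: M ≅ ℤ/4 ⊕ ℤ/8 ⊕ ℤ/8 ⊕ ℤ/16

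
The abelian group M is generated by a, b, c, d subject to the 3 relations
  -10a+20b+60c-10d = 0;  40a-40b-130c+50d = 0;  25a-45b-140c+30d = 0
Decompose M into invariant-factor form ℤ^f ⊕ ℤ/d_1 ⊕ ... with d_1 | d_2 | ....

Answer: M ≅ ℤ^1 ⊕ ℤ/5 ⊕ ℤ/10 ⊕ ℤ/30

Derivation:
rank_ℚ(R)=3; free=4−3=1
SNF(R) diag = [5, 10, 30] → torsion [5, 10, 30]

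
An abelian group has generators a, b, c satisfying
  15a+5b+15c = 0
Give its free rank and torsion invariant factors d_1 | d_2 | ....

rank_ℚ(R)=1; free=3−1=2
SNF(R) diag = [5] → torsion [5]

Answer: M ≅ ℤ^2 ⊕ ℤ/5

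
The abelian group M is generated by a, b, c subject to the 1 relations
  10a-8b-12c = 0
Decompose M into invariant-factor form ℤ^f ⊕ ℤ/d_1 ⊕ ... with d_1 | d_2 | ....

Answer: M ≅ ℤ^2 ⊕ ℤ/2

Derivation:
rank_ℚ(R)=1; free=3−1=2
SNF(R) diag = [2] → torsion [2]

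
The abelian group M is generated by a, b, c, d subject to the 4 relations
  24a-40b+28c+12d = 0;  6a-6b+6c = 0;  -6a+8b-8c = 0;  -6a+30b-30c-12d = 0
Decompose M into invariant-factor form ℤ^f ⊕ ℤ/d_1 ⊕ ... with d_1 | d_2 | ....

Answer: M ≅ ℤ/2 ⊕ ℤ/6 ⊕ ℤ/12 ⊕ ℤ/12

Derivation:
rank_ℚ(R)=4; free=4−4=0
SNF(R) diag = [2, 6, 12, 12] → torsion [2, 6, 12, 12]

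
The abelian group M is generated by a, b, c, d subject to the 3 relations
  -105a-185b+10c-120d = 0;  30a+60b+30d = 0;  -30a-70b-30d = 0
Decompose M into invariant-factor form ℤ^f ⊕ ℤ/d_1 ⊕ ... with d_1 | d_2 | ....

Answer: M ≅ ℤ^1 ⊕ ℤ/5 ⊕ ℤ/10 ⊕ ℤ/30

Derivation:
rank_ℚ(R)=3; free=4−3=1
SNF(R) diag = [5, 10, 30] → torsion [5, 10, 30]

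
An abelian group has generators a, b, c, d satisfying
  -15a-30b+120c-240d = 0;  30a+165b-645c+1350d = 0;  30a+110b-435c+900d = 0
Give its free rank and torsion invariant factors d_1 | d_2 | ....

Answer: M ≅ ℤ^1 ⊕ ℤ/5 ⊕ ℤ/15 ⊕ ℤ/15

Derivation:
rank_ℚ(R)=3; free=4−3=1
SNF(R) diag = [5, 15, 15] → torsion [5, 15, 15]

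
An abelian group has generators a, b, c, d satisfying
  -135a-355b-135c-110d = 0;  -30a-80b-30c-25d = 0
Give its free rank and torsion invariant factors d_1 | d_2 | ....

Answer: M ≅ ℤ^2 ⊕ ℤ/5 ⊕ ℤ/15

Derivation:
rank_ℚ(R)=2; free=4−2=2
SNF(R) diag = [5, 15] → torsion [5, 15]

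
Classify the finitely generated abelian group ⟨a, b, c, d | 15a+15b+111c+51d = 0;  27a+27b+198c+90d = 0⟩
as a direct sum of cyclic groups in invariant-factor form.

rank_ℚ(R)=2; free=4−2=2
SNF(R) diag = [3, 9] → torsion [3, 9]

Answer: M ≅ ℤ^2 ⊕ ℤ/3 ⊕ ℤ/9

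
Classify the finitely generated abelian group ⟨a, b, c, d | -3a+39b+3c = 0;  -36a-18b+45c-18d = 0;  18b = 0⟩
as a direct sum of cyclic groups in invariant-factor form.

Answer: M ≅ ℤ^1 ⊕ ℤ/3 ⊕ ℤ/9 ⊕ ℤ/18

Derivation:
rank_ℚ(R)=3; free=4−3=1
SNF(R) diag = [3, 9, 18] → torsion [3, 9, 18]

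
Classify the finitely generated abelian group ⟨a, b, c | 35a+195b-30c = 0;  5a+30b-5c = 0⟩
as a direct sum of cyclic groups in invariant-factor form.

rank_ℚ(R)=2; free=3−2=1
SNF(R) diag = [5, 5] → torsion [5, 5]

Answer: M ≅ ℤ^1 ⊕ ℤ/5 ⊕ ℤ/5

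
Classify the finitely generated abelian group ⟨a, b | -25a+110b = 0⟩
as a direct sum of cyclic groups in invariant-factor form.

Answer: M ≅ ℤ^1 ⊕ ℤ/5

Derivation:
rank_ℚ(R)=1; free=2−1=1
SNF(R) diag = [5] → torsion [5]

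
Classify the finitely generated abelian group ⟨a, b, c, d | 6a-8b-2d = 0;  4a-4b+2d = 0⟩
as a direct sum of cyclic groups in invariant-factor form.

Answer: M ≅ ℤ^2 ⊕ ℤ/2 ⊕ ℤ/2

Derivation:
rank_ℚ(R)=2; free=4−2=2
SNF(R) diag = [2, 2] → torsion [2, 2]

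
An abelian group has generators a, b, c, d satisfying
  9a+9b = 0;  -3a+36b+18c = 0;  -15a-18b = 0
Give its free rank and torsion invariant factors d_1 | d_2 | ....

Answer: M ≅ ℤ^1 ⊕ ℤ/3 ⊕ ℤ/9 ⊕ ℤ/18

Derivation:
rank_ℚ(R)=3; free=4−3=1
SNF(R) diag = [3, 9, 18] → torsion [3, 9, 18]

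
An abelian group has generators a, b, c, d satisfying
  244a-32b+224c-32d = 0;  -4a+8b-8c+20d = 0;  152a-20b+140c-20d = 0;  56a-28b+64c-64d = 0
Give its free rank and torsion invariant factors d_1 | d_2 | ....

Answer: M ≅ ℤ/4 ⊕ ℤ/4 ⊕ ℤ/12 ⊕ ℤ/12

Derivation:
rank_ℚ(R)=4; free=4−4=0
SNF(R) diag = [4, 4, 12, 12] → torsion [4, 4, 12, 12]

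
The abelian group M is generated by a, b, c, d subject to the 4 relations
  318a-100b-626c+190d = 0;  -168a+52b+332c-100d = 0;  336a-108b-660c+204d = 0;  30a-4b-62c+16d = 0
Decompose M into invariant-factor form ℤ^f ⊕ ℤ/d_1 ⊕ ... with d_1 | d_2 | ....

rank_ℚ(R)=4; free=4−4=0
SNF(R) diag = [2, 6, 12, 24] → torsion [2, 6, 12, 24]

Answer: M ≅ ℤ/2 ⊕ ℤ/6 ⊕ ℤ/12 ⊕ ℤ/24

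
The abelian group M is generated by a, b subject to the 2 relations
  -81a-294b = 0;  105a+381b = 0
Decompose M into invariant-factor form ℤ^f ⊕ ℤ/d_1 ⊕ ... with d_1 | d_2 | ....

Answer: M ≅ ℤ/3 ⊕ ℤ/3

Derivation:
rank_ℚ(R)=2; free=2−2=0
SNF(R) diag = [3, 3] → torsion [3, 3]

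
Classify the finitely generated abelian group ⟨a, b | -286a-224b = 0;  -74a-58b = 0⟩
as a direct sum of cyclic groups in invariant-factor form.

rank_ℚ(R)=2; free=2−2=0
SNF(R) diag = [2, 6] → torsion [2, 6]

Answer: M ≅ ℤ/2 ⊕ ℤ/6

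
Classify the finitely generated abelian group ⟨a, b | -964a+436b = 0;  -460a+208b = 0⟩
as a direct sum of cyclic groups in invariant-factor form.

Answer: M ≅ ℤ/4 ⊕ ℤ/12

Derivation:
rank_ℚ(R)=2; free=2−2=0
SNF(R) diag = [4, 12] → torsion [4, 12]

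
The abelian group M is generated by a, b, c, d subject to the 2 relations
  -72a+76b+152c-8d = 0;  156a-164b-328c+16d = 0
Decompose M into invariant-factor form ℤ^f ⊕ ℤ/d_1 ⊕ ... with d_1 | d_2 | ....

rank_ℚ(R)=2; free=4−2=2
SNF(R) diag = [4, 12] → torsion [4, 12]

Answer: M ≅ ℤ^2 ⊕ ℤ/4 ⊕ ℤ/12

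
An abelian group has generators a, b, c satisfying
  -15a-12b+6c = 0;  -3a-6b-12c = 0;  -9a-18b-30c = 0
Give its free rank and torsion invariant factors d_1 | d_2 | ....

Answer: M ≅ ℤ/3 ⊕ ℤ/6 ⊕ ℤ/18

Derivation:
rank_ℚ(R)=3; free=3−3=0
SNF(R) diag = [3, 6, 18] → torsion [3, 6, 18]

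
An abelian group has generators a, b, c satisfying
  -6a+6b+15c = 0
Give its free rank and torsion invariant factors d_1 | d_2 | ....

Answer: M ≅ ℤ^2 ⊕ ℤ/3

Derivation:
rank_ℚ(R)=1; free=3−1=2
SNF(R) diag = [3] → torsion [3]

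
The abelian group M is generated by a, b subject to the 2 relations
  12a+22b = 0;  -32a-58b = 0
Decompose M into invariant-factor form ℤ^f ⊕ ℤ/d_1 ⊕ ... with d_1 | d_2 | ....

Answer: M ≅ ℤ/2 ⊕ ℤ/4

Derivation:
rank_ℚ(R)=2; free=2−2=0
SNF(R) diag = [2, 4] → torsion [2, 4]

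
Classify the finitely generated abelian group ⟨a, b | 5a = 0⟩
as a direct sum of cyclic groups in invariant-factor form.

Answer: M ≅ ℤ^1 ⊕ ℤ/5

Derivation:
rank_ℚ(R)=1; free=2−1=1
SNF(R) diag = [5] → torsion [5]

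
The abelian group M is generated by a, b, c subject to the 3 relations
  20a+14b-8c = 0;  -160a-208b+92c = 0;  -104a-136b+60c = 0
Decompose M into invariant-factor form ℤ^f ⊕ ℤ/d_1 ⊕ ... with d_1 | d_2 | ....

rank_ℚ(R)=3; free=3−3=0
SNF(R) diag = [2, 4, 8] → torsion [2, 4, 8]

Answer: M ≅ ℤ/2 ⊕ ℤ/4 ⊕ ℤ/8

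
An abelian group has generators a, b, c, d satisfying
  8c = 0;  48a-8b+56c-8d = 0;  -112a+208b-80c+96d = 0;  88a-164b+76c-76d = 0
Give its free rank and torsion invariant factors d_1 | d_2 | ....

rank_ℚ(R)=4; free=4−4=0
SNF(R) diag = [4, 8, 16, 48] → torsion [4, 8, 16, 48]

Answer: M ≅ ℤ/4 ⊕ ℤ/8 ⊕ ℤ/16 ⊕ ℤ/48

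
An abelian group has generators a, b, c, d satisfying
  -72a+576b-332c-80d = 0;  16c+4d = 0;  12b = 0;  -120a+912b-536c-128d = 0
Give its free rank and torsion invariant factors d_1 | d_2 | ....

Answer: M ≅ ℤ/4 ⊕ ℤ/12 ⊕ ℤ/12 ⊕ ℤ/24

Derivation:
rank_ℚ(R)=4; free=4−4=0
SNF(R) diag = [4, 12, 12, 24] → torsion [4, 12, 12, 24]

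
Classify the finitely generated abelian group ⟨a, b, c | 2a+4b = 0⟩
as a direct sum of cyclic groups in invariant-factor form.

rank_ℚ(R)=1; free=3−1=2
SNF(R) diag = [2] → torsion [2]

Answer: M ≅ ℤ^2 ⊕ ℤ/2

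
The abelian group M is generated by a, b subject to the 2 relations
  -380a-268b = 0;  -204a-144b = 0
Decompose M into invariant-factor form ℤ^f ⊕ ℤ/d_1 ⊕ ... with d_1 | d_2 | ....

rank_ℚ(R)=2; free=2−2=0
SNF(R) diag = [4, 12] → torsion [4, 12]

Answer: M ≅ ℤ/4 ⊕ ℤ/12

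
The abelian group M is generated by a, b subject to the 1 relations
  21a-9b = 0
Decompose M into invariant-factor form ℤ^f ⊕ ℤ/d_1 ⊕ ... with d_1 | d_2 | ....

rank_ℚ(R)=1; free=2−1=1
SNF(R) diag = [3] → torsion [3]

Answer: M ≅ ℤ^1 ⊕ ℤ/3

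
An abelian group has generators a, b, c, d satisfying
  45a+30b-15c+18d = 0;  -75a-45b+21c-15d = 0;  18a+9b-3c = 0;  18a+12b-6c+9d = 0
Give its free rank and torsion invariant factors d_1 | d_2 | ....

rank_ℚ(R)=4; free=4−4=0
SNF(R) diag = [3, 3, 3, 9] → torsion [3, 3, 3, 9]

Answer: M ≅ ℤ/3 ⊕ ℤ/3 ⊕ ℤ/3 ⊕ ℤ/9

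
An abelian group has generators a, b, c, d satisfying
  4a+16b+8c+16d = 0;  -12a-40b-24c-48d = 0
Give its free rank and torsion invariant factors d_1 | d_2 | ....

Answer: M ≅ ℤ^2 ⊕ ℤ/4 ⊕ ℤ/8

Derivation:
rank_ℚ(R)=2; free=4−2=2
SNF(R) diag = [4, 8] → torsion [4, 8]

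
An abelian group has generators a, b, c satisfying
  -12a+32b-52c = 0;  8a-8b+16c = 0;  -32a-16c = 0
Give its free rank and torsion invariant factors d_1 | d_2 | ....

rank_ℚ(R)=3; free=3−3=0
SNF(R) diag = [4, 8, 16] → torsion [4, 8, 16]

Answer: M ≅ ℤ/4 ⊕ ℤ/8 ⊕ ℤ/16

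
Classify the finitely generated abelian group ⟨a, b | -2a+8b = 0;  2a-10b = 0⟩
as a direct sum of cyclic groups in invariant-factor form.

rank_ℚ(R)=2; free=2−2=0
SNF(R) diag = [2, 2] → torsion [2, 2]

Answer: M ≅ ℤ/2 ⊕ ℤ/2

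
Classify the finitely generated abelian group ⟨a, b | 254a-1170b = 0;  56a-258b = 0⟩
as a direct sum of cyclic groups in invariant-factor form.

Answer: M ≅ ℤ/2 ⊕ ℤ/6

Derivation:
rank_ℚ(R)=2; free=2−2=0
SNF(R) diag = [2, 6] → torsion [2, 6]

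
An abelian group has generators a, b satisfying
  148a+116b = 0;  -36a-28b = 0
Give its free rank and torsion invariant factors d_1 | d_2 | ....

Answer: M ≅ ℤ/4 ⊕ ℤ/8

Derivation:
rank_ℚ(R)=2; free=2−2=0
SNF(R) diag = [4, 8] → torsion [4, 8]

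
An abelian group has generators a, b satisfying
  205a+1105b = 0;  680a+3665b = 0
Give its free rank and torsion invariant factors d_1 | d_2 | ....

Answer: M ≅ ℤ/5 ⊕ ℤ/15

Derivation:
rank_ℚ(R)=2; free=2−2=0
SNF(R) diag = [5, 15] → torsion [5, 15]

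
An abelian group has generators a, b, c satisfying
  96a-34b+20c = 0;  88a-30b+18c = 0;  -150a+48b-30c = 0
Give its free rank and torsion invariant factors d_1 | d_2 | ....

Answer: M ≅ ℤ/2 ⊕ ℤ/2 ⊕ ℤ/6

Derivation:
rank_ℚ(R)=3; free=3−3=0
SNF(R) diag = [2, 2, 6] → torsion [2, 2, 6]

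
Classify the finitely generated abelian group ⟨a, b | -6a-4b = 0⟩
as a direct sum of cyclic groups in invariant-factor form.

rank_ℚ(R)=1; free=2−1=1
SNF(R) diag = [2] → torsion [2]

Answer: M ≅ ℤ^1 ⊕ ℤ/2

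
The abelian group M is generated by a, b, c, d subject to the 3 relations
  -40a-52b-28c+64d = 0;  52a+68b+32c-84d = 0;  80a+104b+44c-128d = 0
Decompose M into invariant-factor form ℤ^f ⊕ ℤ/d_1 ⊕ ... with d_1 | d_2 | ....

rank_ℚ(R)=3; free=4−3=1
SNF(R) diag = [4, 4, 12] → torsion [4, 4, 12]

Answer: M ≅ ℤ^1 ⊕ ℤ/4 ⊕ ℤ/4 ⊕ ℤ/12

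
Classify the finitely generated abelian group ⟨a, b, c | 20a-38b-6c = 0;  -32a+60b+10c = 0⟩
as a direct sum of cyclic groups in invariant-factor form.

rank_ℚ(R)=2; free=3−2=1
SNF(R) diag = [2, 2] → torsion [2, 2]

Answer: M ≅ ℤ^1 ⊕ ℤ/2 ⊕ ℤ/2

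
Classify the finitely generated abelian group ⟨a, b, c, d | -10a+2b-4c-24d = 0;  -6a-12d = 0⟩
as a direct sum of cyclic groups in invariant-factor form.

Answer: M ≅ ℤ^2 ⊕ ℤ/2 ⊕ ℤ/6

Derivation:
rank_ℚ(R)=2; free=4−2=2
SNF(R) diag = [2, 6] → torsion [2, 6]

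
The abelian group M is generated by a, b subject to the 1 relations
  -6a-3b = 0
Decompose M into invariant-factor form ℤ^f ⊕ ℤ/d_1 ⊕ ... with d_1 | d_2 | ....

rank_ℚ(R)=1; free=2−1=1
SNF(R) diag = [3] → torsion [3]

Answer: M ≅ ℤ^1 ⊕ ℤ/3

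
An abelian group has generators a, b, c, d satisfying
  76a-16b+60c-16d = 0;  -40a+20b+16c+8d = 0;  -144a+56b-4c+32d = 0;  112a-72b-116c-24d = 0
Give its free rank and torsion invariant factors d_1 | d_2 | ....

rank_ℚ(R)=4; free=4−4=0
SNF(R) diag = [4, 4, 12, 24] → torsion [4, 4, 12, 24]

Answer: M ≅ ℤ/4 ⊕ ℤ/4 ⊕ ℤ/12 ⊕ ℤ/24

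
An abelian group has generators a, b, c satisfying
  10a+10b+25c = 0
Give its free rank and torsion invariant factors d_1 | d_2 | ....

rank_ℚ(R)=1; free=3−1=2
SNF(R) diag = [5] → torsion [5]

Answer: M ≅ ℤ^2 ⊕ ℤ/5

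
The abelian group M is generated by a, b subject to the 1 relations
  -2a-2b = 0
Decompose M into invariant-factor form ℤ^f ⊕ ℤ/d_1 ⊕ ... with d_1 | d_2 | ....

Answer: M ≅ ℤ^1 ⊕ ℤ/2

Derivation:
rank_ℚ(R)=1; free=2−1=1
SNF(R) diag = [2] → torsion [2]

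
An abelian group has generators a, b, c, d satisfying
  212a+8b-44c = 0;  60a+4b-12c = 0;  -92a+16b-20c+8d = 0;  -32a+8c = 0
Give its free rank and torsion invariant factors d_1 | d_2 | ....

rank_ℚ(R)=4; free=4−4=0
SNF(R) diag = [4, 4, 8, 24] → torsion [4, 4, 8, 24]

Answer: M ≅ ℤ/4 ⊕ ℤ/4 ⊕ ℤ/8 ⊕ ℤ/24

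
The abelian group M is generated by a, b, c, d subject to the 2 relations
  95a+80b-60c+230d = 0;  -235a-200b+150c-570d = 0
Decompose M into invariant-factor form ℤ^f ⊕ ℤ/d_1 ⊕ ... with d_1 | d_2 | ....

Answer: M ≅ ℤ^2 ⊕ ℤ/5 ⊕ ℤ/10

Derivation:
rank_ℚ(R)=2; free=4−2=2
SNF(R) diag = [5, 10] → torsion [5, 10]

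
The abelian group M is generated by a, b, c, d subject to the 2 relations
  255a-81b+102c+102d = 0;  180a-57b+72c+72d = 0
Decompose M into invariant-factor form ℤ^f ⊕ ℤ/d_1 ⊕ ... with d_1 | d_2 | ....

rank_ℚ(R)=2; free=4−2=2
SNF(R) diag = [3, 3] → torsion [3, 3]

Answer: M ≅ ℤ^2 ⊕ ℤ/3 ⊕ ℤ/3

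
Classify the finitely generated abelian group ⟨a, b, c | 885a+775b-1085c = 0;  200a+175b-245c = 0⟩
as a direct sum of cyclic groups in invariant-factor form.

Answer: M ≅ ℤ^1 ⊕ ℤ/5 ⊕ ℤ/5

Derivation:
rank_ℚ(R)=2; free=3−2=1
SNF(R) diag = [5, 5] → torsion [5, 5]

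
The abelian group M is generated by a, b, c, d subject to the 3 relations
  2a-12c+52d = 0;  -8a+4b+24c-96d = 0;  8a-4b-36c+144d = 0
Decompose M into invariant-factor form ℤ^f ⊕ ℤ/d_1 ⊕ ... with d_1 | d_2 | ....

Answer: M ≅ ℤ^1 ⊕ ℤ/2 ⊕ ℤ/4 ⊕ ℤ/12

Derivation:
rank_ℚ(R)=3; free=4−3=1
SNF(R) diag = [2, 4, 12] → torsion [2, 4, 12]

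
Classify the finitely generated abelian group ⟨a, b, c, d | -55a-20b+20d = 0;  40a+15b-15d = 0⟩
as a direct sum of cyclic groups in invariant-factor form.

rank_ℚ(R)=2; free=4−2=2
SNF(R) diag = [5, 5] → torsion [5, 5]

Answer: M ≅ ℤ^2 ⊕ ℤ/5 ⊕ ℤ/5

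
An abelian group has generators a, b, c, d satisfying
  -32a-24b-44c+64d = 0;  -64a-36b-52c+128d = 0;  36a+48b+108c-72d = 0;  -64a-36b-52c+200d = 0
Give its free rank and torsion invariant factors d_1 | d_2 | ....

Answer: M ≅ ℤ/4 ⊕ ℤ/12 ⊕ ℤ/36 ⊕ ℤ/72

Derivation:
rank_ℚ(R)=4; free=4−4=0
SNF(R) diag = [4, 12, 36, 72] → torsion [4, 12, 36, 72]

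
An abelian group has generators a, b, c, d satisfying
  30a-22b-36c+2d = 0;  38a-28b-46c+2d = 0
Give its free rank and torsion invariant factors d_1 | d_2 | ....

rank_ℚ(R)=2; free=4−2=2
SNF(R) diag = [2, 2] → torsion [2, 2]

Answer: M ≅ ℤ^2 ⊕ ℤ/2 ⊕ ℤ/2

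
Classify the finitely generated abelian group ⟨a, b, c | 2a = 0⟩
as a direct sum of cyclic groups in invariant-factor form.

Answer: M ≅ ℤ^2 ⊕ ℤ/2

Derivation:
rank_ℚ(R)=1; free=3−1=2
SNF(R) diag = [2] → torsion [2]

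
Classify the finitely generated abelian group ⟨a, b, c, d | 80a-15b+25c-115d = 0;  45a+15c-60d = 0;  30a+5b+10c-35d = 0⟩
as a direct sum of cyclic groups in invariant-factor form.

Answer: M ≅ ℤ^1 ⊕ ℤ/5 ⊕ ℤ/5 ⊕ ℤ/15

Derivation:
rank_ℚ(R)=3; free=4−3=1
SNF(R) diag = [5, 5, 15] → torsion [5, 5, 15]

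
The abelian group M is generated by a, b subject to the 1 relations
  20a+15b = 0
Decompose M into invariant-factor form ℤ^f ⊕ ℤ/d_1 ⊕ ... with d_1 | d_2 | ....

rank_ℚ(R)=1; free=2−1=1
SNF(R) diag = [5] → torsion [5]

Answer: M ≅ ℤ^1 ⊕ ℤ/5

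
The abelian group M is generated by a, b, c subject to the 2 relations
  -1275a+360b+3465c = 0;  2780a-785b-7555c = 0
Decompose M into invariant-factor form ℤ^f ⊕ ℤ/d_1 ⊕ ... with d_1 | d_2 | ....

rank_ℚ(R)=2; free=3−2=1
SNF(R) diag = [5, 15] → torsion [5, 15]

Answer: M ≅ ℤ^1 ⊕ ℤ/5 ⊕ ℤ/15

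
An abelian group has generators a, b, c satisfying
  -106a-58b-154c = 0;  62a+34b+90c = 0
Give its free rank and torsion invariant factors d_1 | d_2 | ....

rank_ℚ(R)=2; free=3−2=1
SNF(R) diag = [2, 4] → torsion [2, 4]

Answer: M ≅ ℤ^1 ⊕ ℤ/2 ⊕ ℤ/4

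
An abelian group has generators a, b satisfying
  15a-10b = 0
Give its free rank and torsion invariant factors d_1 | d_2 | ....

Answer: M ≅ ℤ^1 ⊕ ℤ/5

Derivation:
rank_ℚ(R)=1; free=2−1=1
SNF(R) diag = [5] → torsion [5]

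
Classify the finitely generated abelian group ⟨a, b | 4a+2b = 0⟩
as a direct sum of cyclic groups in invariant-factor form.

rank_ℚ(R)=1; free=2−1=1
SNF(R) diag = [2] → torsion [2]

Answer: M ≅ ℤ^1 ⊕ ℤ/2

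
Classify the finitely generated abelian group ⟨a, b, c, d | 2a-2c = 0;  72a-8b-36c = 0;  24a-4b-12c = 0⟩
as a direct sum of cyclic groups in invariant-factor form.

rank_ℚ(R)=3; free=4−3=1
SNF(R) diag = [2, 4, 12] → torsion [2, 4, 12]

Answer: M ≅ ℤ^1 ⊕ ℤ/2 ⊕ ℤ/4 ⊕ ℤ/12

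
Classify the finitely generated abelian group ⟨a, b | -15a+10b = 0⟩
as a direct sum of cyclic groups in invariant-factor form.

Answer: M ≅ ℤ^1 ⊕ ℤ/5

Derivation:
rank_ℚ(R)=1; free=2−1=1
SNF(R) diag = [5] → torsion [5]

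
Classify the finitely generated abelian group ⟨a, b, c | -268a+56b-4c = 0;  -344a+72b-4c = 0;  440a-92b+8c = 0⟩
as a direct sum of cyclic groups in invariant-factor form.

rank_ℚ(R)=3; free=3−3=0
SNF(R) diag = [4, 4, 4] → torsion [4, 4, 4]

Answer: M ≅ ℤ/4 ⊕ ℤ/4 ⊕ ℤ/4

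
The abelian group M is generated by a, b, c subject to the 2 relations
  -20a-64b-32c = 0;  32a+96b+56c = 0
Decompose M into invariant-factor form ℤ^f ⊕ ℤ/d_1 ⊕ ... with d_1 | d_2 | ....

rank_ℚ(R)=2; free=3−2=1
SNF(R) diag = [4, 8] → torsion [4, 8]

Answer: M ≅ ℤ^1 ⊕ ℤ/4 ⊕ ℤ/8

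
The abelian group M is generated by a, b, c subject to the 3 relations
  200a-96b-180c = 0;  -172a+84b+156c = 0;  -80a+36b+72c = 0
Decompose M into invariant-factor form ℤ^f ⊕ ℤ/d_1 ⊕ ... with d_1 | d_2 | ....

rank_ℚ(R)=3; free=3−3=0
SNF(R) diag = [4, 12, 12] → torsion [4, 12, 12]

Answer: M ≅ ℤ/4 ⊕ ℤ/12 ⊕ ℤ/12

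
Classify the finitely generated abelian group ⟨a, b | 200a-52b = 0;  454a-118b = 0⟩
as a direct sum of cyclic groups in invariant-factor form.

Answer: M ≅ ℤ/2 ⊕ ℤ/4

Derivation:
rank_ℚ(R)=2; free=2−2=0
SNF(R) diag = [2, 4] → torsion [2, 4]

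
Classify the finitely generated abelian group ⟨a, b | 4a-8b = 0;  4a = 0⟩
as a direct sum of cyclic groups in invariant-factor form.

rank_ℚ(R)=2; free=2−2=0
SNF(R) diag = [4, 8] → torsion [4, 8]

Answer: M ≅ ℤ/4 ⊕ ℤ/8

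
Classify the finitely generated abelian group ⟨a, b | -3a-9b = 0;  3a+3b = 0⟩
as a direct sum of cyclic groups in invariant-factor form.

Answer: M ≅ ℤ/3 ⊕ ℤ/6

Derivation:
rank_ℚ(R)=2; free=2−2=0
SNF(R) diag = [3, 6] → torsion [3, 6]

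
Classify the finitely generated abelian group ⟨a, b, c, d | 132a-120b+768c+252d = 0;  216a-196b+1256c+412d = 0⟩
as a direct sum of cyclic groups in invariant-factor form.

Answer: M ≅ ℤ^2 ⊕ ℤ/4 ⊕ ℤ/12

Derivation:
rank_ℚ(R)=2; free=4−2=2
SNF(R) diag = [4, 12] → torsion [4, 12]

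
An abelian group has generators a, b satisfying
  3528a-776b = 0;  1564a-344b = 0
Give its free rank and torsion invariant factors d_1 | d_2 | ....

rank_ℚ(R)=2; free=2−2=0
SNF(R) diag = [4, 8] → torsion [4, 8]

Answer: M ≅ ℤ/4 ⊕ ℤ/8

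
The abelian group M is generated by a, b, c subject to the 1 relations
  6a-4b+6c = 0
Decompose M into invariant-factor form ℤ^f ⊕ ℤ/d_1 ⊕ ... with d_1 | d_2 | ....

Answer: M ≅ ℤ^2 ⊕ ℤ/2

Derivation:
rank_ℚ(R)=1; free=3−1=2
SNF(R) diag = [2] → torsion [2]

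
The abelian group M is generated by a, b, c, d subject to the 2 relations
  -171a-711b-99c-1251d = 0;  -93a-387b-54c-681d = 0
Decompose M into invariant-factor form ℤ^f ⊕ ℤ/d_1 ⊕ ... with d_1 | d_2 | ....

rank_ℚ(R)=2; free=4−2=2
SNF(R) diag = [3, 9] → torsion [3, 9]

Answer: M ≅ ℤ^2 ⊕ ℤ/3 ⊕ ℤ/9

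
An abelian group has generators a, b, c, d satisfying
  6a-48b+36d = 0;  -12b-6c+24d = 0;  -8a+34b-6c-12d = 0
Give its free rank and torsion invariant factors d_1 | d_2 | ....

rank_ℚ(R)=3; free=4−3=1
SNF(R) diag = [2, 6, 18] → torsion [2, 6, 18]

Answer: M ≅ ℤ^1 ⊕ ℤ/2 ⊕ ℤ/6 ⊕ ℤ/18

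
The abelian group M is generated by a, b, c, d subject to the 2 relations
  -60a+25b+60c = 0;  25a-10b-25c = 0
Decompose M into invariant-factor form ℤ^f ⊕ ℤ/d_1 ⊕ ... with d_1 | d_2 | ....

Answer: M ≅ ℤ^2 ⊕ ℤ/5 ⊕ ℤ/5

Derivation:
rank_ℚ(R)=2; free=4−2=2
SNF(R) diag = [5, 5] → torsion [5, 5]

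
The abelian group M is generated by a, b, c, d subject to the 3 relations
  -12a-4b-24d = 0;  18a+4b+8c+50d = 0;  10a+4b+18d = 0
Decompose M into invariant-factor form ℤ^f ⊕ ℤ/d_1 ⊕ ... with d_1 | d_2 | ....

rank_ℚ(R)=3; free=4−3=1
SNF(R) diag = [2, 4, 8] → torsion [2, 4, 8]

Answer: M ≅ ℤ^1 ⊕ ℤ/2 ⊕ ℤ/4 ⊕ ℤ/8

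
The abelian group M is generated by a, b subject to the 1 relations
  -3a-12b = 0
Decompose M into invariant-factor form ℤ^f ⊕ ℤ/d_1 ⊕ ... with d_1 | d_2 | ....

rank_ℚ(R)=1; free=2−1=1
SNF(R) diag = [3] → torsion [3]

Answer: M ≅ ℤ^1 ⊕ ℤ/3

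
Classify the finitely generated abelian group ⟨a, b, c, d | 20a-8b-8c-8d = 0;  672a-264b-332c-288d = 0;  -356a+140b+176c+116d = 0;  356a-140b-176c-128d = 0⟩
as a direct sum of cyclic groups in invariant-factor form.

Answer: M ≅ ℤ/4 ⊕ ℤ/4 ⊕ ℤ/12 ⊕ ℤ/12

Derivation:
rank_ℚ(R)=4; free=4−4=0
SNF(R) diag = [4, 4, 12, 12] → torsion [4, 4, 12, 12]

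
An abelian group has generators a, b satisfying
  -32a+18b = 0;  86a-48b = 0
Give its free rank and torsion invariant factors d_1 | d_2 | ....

Answer: M ≅ ℤ/2 ⊕ ℤ/6

Derivation:
rank_ℚ(R)=2; free=2−2=0
SNF(R) diag = [2, 6] → torsion [2, 6]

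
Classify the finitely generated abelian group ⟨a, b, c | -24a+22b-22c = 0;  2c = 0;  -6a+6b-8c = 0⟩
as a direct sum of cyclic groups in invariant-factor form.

rank_ℚ(R)=3; free=3−3=0
SNF(R) diag = [2, 2, 6] → torsion [2, 2, 6]

Answer: M ≅ ℤ/2 ⊕ ℤ/2 ⊕ ℤ/6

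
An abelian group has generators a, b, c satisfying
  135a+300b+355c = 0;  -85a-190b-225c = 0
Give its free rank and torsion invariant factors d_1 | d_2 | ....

rank_ℚ(R)=2; free=3−2=1
SNF(R) diag = [5, 10] → torsion [5, 10]

Answer: M ≅ ℤ^1 ⊕ ℤ/5 ⊕ ℤ/10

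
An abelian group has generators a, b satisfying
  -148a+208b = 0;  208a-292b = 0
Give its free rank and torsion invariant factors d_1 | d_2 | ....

rank_ℚ(R)=2; free=2−2=0
SNF(R) diag = [4, 12] → torsion [4, 12]

Answer: M ≅ ℤ/4 ⊕ ℤ/12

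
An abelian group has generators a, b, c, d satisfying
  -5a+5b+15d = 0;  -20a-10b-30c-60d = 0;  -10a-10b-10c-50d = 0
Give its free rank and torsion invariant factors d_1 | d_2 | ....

rank_ℚ(R)=3; free=4−3=1
SNF(R) diag = [5, 10, 30] → torsion [5, 10, 30]

Answer: M ≅ ℤ^1 ⊕ ℤ/5 ⊕ ℤ/10 ⊕ ℤ/30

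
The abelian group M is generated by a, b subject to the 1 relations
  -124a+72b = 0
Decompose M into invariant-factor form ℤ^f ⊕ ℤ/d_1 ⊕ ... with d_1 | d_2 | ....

Answer: M ≅ ℤ^1 ⊕ ℤ/4

Derivation:
rank_ℚ(R)=1; free=2−1=1
SNF(R) diag = [4] → torsion [4]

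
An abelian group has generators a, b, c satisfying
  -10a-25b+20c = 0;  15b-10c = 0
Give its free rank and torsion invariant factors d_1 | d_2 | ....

Answer: M ≅ ℤ^1 ⊕ ℤ/5 ⊕ ℤ/10

Derivation:
rank_ℚ(R)=2; free=3−2=1
SNF(R) diag = [5, 10] → torsion [5, 10]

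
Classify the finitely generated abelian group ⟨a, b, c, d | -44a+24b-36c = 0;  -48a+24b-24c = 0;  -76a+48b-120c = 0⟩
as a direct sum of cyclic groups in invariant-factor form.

rank_ℚ(R)=3; free=4−3=1
SNF(R) diag = [4, 12, 24] → torsion [4, 12, 24]

Answer: M ≅ ℤ^1 ⊕ ℤ/4 ⊕ ℤ/12 ⊕ ℤ/24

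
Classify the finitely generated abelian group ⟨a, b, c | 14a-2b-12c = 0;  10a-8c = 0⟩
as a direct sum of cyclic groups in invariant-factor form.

rank_ℚ(R)=2; free=3−2=1
SNF(R) diag = [2, 2] → torsion [2, 2]

Answer: M ≅ ℤ^1 ⊕ ℤ/2 ⊕ ℤ/2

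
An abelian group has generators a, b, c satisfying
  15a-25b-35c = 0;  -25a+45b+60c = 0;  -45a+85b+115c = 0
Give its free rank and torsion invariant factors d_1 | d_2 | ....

Answer: M ≅ ℤ/5 ⊕ ℤ/5 ⊕ ℤ/10

Derivation:
rank_ℚ(R)=3; free=3−3=0
SNF(R) diag = [5, 5, 10] → torsion [5, 5, 10]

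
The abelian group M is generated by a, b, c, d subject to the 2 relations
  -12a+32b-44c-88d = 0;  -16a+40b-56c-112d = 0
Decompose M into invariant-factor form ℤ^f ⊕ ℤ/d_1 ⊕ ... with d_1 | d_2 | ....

rank_ℚ(R)=2; free=4−2=2
SNF(R) diag = [4, 8] → torsion [4, 8]

Answer: M ≅ ℤ^2 ⊕ ℤ/4 ⊕ ℤ/8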